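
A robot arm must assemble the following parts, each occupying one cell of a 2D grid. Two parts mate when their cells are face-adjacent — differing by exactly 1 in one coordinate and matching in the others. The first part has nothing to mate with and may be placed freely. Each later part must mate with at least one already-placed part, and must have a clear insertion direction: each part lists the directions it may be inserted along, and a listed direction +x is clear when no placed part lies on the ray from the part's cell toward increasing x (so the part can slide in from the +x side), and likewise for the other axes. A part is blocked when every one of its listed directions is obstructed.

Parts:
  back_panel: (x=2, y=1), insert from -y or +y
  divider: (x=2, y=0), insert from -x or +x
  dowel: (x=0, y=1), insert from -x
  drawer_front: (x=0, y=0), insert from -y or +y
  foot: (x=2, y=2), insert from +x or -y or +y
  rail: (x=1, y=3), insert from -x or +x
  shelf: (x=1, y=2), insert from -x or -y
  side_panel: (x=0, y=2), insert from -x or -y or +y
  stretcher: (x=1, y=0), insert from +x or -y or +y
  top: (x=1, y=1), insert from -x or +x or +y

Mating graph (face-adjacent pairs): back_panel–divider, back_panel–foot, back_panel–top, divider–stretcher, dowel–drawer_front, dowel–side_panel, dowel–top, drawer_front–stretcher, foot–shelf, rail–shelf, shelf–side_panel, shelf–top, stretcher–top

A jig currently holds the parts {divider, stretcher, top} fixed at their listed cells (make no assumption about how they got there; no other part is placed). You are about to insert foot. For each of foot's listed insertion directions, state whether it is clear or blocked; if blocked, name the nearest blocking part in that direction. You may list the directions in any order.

+x: clear; +y: clear; -y: blocked by divider

+x: ray from foot(2, 2) has no placed part ⇒ clear
-y: nearest on ray is divider@(2, 0) ⇒ blocked
+y: ray from foot(2, 2) has no placed part ⇒ clear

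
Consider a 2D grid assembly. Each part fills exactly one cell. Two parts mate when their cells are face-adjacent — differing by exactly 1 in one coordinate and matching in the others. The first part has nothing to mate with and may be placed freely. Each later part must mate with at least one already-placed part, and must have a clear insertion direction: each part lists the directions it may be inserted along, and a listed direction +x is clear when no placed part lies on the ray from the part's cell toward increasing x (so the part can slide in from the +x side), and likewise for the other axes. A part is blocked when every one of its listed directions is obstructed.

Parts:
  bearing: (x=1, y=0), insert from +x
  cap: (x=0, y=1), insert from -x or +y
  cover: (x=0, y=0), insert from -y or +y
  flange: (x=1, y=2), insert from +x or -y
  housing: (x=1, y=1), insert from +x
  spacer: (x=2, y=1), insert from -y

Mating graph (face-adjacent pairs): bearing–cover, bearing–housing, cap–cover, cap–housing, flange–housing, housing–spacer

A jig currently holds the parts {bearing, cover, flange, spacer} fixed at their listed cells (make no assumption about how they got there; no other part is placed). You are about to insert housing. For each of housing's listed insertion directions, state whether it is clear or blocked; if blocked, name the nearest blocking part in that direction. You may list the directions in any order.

+x: nearest on ray is spacer@(2, 1) ⇒ blocked

+x: blocked by spacer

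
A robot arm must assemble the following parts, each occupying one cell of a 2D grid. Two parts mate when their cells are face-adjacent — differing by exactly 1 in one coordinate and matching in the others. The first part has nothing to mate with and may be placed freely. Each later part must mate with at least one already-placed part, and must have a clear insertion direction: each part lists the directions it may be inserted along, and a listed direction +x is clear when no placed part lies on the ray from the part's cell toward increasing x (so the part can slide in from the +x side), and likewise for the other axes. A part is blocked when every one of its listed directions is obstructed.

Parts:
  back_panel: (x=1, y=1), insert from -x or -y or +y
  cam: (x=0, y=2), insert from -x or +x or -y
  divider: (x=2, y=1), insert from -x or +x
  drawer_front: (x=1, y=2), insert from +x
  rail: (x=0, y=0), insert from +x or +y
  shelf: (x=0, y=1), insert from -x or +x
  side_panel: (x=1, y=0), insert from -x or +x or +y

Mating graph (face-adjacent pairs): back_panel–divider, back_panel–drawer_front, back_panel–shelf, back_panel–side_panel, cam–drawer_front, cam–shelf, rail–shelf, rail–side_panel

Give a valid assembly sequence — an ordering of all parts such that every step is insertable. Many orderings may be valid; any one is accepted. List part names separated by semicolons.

drawer_front; cam; back_panel; divider; shelf; rail; side_panel

1. drawer_front@(1, 2) [+x clear] — {drawer_front}
2. cam@(0, 2) [-x clear] — {cam, drawer_front}
3. back_panel@(1, 1) [-x clear] — {back_panel, cam, drawer_front}
4. divider@(2, 1) [+x clear] — {back_panel, cam, divider, drawer_front}
5. shelf@(0, 1) [-x clear] — {back_panel, cam, divider, drawer_front, shelf}
6. rail@(0, 0) [+x clear] — {back_panel, cam, divider, drawer_front, rail, shelf}
7. side_panel@(1, 0) [+x clear] — {back_panel, cam, divider, drawer_front, rail, shelf, side_panel}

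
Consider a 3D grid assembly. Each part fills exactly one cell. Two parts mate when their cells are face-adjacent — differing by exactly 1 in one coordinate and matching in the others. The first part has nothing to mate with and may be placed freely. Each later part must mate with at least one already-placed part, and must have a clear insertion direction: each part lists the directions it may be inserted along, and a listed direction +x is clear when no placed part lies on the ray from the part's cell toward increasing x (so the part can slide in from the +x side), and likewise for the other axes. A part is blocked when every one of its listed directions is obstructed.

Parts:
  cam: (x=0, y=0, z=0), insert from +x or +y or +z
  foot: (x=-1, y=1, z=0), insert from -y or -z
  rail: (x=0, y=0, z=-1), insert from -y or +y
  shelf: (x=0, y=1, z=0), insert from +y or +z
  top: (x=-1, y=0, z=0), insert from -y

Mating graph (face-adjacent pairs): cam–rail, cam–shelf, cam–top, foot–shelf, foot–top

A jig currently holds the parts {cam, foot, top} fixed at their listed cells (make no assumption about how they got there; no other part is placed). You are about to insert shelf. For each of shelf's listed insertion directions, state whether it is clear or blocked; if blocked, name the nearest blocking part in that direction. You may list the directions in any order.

+y: ray from shelf(0, 1, 0) has no placed part ⇒ clear
+z: ray from shelf(0, 1, 0) has no placed part ⇒ clear

+y: clear; +z: clear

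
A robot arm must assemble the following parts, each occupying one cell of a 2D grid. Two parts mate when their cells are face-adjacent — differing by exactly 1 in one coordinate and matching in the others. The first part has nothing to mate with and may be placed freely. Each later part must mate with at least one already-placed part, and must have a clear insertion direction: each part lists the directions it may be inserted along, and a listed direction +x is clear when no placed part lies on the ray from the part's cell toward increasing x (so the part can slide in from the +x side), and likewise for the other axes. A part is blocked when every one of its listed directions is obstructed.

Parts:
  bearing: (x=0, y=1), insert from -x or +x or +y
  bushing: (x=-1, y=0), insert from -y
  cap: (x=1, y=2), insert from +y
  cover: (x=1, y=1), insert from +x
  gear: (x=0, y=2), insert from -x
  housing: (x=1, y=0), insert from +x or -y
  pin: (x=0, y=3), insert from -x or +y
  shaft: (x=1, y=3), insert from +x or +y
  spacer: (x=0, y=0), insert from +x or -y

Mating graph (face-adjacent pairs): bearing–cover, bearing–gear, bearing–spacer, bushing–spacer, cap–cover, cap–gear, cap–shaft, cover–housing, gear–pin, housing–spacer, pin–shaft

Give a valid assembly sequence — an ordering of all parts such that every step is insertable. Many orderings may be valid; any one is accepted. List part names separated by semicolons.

pin; gear; cap; cover; housing; shaft; spacer; bushing; bearing

1. pin@(0, 3) [-x clear] — {pin}
2. gear@(0, 2) [-x clear] — {gear, pin}
3. cap@(1, 2) [+y clear] — {cap, gear, pin}
4. cover@(1, 1) [+x clear] — {cap, cover, gear, pin}
5. housing@(1, 0) [+x clear] — {cap, cover, gear, housing, pin}
6. shaft@(1, 3) [+x clear] — {cap, cover, gear, housing, pin, shaft}
7. spacer@(0, 0) [-y clear] — {cap, cover, gear, housing, pin, shaft, spacer}
8. bushing@(-1, 0) [-y clear] — {bushing, cap, cover, gear, housing, pin, shaft, spacer}
9. bearing@(0, 1) [-x clear] — {bearing, bushing, cap, cover, gear, housing, pin, shaft, spacer}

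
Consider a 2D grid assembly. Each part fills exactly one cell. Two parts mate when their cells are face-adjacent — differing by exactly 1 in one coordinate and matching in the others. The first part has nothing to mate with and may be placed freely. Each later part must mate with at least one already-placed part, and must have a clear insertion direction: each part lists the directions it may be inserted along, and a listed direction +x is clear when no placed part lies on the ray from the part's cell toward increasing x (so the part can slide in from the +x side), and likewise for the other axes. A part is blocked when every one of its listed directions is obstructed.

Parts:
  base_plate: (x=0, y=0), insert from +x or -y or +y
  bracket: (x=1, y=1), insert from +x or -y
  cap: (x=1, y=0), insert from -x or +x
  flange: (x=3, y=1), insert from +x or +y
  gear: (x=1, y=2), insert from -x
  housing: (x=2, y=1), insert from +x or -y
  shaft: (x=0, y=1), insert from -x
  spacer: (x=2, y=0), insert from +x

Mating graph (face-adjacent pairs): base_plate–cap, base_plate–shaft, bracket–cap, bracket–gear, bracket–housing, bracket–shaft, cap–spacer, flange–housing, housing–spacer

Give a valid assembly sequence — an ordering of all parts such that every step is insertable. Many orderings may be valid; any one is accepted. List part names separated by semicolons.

1. bracket@(1, 1) [+x clear] — {bracket}
2. shaft@(0, 1) [-x clear] — {bracket, shaft}
3. base_plate@(0, 0) [+x clear] — {base_plate, bracket, shaft}
4. cap@(1, 0) [+x clear] — {base_plate, bracket, cap, shaft}
5. spacer@(2, 0) [+x clear] — {base_plate, bracket, cap, shaft, spacer}
6. housing@(2, 1) [+x clear] — {base_plate, bracket, cap, housing, shaft, spacer}
7. flange@(3, 1) [+x clear] — {base_plate, bracket, cap, flange, housing, shaft, spacer}
8. gear@(1, 2) [-x clear] — {base_plate, bracket, cap, flange, gear, housing, shaft, spacer}

bracket; shaft; base_plate; cap; spacer; housing; flange; gear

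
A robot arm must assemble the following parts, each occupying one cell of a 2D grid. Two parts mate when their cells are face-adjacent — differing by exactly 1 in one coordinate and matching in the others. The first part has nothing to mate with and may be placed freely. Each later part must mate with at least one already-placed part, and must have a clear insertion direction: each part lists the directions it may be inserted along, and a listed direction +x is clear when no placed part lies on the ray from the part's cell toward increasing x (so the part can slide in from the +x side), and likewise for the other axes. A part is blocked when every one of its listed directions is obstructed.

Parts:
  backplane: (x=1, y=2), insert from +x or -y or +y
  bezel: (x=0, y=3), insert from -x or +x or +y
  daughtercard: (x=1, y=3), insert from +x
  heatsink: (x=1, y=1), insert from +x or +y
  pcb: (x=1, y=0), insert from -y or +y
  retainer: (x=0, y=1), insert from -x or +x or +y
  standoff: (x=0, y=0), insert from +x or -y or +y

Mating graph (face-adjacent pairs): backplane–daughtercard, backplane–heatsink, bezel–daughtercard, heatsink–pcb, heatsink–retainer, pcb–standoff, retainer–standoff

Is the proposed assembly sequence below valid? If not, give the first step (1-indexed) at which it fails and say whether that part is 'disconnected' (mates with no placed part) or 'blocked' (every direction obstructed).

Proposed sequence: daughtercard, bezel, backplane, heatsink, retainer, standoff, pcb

1. daughtercard@(1, 3) [+x clear] — {daughtercard}
2. bezel@(0, 3) [-x clear] — {bezel, daughtercard}
3. backplane@(1, 2) [+x clear] — {backplane, bezel, daughtercard}
4. heatsink@(1, 1) [+x clear] — {backplane, bezel, daughtercard, heatsink}
5. retainer@(0, 1) [-x clear] — {backplane, bezel, daughtercard, heatsink, retainer}
6. standoff@(0, 0) [+x clear] — {backplane, bezel, daughtercard, heatsink, retainer, standoff}
7. pcb@(1, 0) [-y clear] — {backplane, bezel, daughtercard, heatsink, pcb, retainer, standoff}

Valid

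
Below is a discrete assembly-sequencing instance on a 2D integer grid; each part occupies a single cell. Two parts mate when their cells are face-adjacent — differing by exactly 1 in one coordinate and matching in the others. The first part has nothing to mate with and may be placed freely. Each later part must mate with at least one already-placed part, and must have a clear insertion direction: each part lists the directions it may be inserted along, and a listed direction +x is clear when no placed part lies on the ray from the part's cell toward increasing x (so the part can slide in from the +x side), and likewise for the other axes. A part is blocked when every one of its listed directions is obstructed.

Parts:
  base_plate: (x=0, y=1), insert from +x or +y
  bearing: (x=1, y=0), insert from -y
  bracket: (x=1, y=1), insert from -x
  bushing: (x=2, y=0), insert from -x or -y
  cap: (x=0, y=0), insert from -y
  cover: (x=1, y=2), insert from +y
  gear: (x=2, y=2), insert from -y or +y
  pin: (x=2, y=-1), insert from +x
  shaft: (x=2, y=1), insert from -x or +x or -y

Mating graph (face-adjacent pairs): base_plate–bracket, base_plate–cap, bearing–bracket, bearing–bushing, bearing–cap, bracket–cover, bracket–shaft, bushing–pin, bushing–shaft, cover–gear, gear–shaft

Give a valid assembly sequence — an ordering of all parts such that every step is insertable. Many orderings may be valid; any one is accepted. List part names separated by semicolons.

shaft; gear; cover; bushing; pin; bearing; cap; bracket; base_plate

1. shaft@(2, 1) [-x clear] — {shaft}
2. gear@(2, 2) [+y clear] — {gear, shaft}
3. cover@(1, 2) [+y clear] — {cover, gear, shaft}
4. bushing@(2, 0) [-x clear] — {bushing, cover, gear, shaft}
5. pin@(2, -1) [+x clear] — {bushing, cover, gear, pin, shaft}
6. bearing@(1, 0) [-y clear] — {bearing, bushing, cover, gear, pin, shaft}
7. cap@(0, 0) [-y clear] — {bearing, bushing, cap, cover, gear, pin, shaft}
8. bracket@(1, 1) [-x clear] — {bearing, bracket, bushing, cap, cover, gear, pin, shaft}
9. base_plate@(0, 1) [+y clear] — {base_plate, bearing, bracket, bushing, cap, cover, gear, pin, shaft}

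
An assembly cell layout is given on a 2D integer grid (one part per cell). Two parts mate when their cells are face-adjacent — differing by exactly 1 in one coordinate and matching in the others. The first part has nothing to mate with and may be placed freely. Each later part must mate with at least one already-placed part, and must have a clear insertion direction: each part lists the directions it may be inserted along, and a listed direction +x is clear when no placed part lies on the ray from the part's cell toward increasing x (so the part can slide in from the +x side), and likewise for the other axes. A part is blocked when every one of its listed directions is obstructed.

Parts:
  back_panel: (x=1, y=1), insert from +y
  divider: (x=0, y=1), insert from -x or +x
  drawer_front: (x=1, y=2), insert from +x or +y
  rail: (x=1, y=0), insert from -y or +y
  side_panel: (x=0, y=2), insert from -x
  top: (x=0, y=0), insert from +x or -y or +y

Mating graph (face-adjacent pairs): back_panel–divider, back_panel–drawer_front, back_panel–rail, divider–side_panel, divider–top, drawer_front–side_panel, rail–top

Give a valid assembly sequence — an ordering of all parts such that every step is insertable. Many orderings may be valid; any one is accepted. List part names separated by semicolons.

1. divider@(0, 1) [-x clear] — {divider}
2. back_panel@(1, 1) [+y clear] — {back_panel, divider}
3. rail@(1, 0) [-y clear] — {back_panel, divider, rail}
4. drawer_front@(1, 2) [+x clear] — {back_panel, divider, drawer_front, rail}
5. side_panel@(0, 2) [-x clear] — {back_panel, divider, drawer_front, rail, side_panel}
6. top@(0, 0) [-y clear] — {back_panel, divider, drawer_front, rail, side_panel, top}

divider; back_panel; rail; drawer_front; side_panel; top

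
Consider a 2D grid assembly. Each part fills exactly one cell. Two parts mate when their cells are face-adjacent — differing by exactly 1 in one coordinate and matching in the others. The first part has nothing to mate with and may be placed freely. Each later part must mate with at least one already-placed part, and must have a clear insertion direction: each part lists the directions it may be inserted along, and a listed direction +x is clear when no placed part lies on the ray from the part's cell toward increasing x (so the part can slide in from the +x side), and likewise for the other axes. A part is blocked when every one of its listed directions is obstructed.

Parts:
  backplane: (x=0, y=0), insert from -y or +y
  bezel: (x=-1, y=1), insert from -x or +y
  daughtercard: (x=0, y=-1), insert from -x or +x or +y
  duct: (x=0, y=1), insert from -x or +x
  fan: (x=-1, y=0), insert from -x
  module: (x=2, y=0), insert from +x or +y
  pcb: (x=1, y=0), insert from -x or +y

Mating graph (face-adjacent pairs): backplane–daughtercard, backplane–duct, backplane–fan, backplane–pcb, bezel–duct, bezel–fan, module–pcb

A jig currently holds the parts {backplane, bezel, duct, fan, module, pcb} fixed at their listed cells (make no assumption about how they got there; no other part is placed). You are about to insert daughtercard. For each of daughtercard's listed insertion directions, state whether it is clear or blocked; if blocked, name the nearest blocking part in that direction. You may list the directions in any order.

-x: ray from daughtercard(0, -1) has no placed part ⇒ clear
+x: ray from daughtercard(0, -1) has no placed part ⇒ clear
+y: nearest on ray is backplane@(0, 0) ⇒ blocked

+x: clear; +y: blocked by backplane; -x: clear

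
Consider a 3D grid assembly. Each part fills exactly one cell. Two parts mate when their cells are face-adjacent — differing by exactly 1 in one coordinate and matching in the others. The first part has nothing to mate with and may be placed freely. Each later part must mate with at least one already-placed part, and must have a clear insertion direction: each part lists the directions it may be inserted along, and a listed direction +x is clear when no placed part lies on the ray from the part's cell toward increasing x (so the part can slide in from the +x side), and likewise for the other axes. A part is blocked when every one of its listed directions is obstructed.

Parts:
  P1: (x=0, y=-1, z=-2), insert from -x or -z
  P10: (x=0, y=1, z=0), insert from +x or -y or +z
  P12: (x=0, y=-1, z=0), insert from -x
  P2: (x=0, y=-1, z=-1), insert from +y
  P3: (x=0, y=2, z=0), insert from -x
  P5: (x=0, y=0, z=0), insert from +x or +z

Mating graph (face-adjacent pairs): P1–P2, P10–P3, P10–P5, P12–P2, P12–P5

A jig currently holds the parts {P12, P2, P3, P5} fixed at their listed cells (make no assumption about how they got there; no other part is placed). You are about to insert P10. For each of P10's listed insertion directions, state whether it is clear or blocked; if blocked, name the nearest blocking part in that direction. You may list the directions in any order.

+x: ray from P10(0, 1, 0) has no placed part ⇒ clear
-y: nearest on ray is P5@(0, 0, 0) ⇒ blocked
+z: ray from P10(0, 1, 0) has no placed part ⇒ clear

+x: clear; +z: clear; -y: blocked by P5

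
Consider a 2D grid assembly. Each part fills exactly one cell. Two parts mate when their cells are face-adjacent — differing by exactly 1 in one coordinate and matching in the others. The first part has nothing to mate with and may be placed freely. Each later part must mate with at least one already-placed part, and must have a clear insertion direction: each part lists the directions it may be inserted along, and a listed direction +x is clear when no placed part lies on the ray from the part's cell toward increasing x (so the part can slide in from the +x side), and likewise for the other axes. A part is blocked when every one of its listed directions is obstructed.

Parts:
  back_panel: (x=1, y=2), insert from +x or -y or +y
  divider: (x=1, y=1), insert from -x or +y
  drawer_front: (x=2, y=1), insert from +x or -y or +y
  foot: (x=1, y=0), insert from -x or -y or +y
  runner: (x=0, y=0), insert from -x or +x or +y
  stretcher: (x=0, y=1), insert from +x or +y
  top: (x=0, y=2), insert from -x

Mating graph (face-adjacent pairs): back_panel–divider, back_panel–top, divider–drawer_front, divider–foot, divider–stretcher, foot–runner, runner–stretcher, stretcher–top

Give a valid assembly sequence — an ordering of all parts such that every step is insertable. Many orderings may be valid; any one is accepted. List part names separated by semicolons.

runner; stretcher; divider; drawer_front; back_panel; foot; top

1. runner@(0, 0) [-x clear] — {runner}
2. stretcher@(0, 1) [+x clear] — {runner, stretcher}
3. divider@(1, 1) [+y clear] — {divider, runner, stretcher}
4. drawer_front@(2, 1) [+x clear] — {divider, drawer_front, runner, stretcher}
5. back_panel@(1, 2) [+x clear] — {back_panel, divider, drawer_front, runner, stretcher}
6. foot@(1, 0) [-y clear] — {back_panel, divider, drawer_front, foot, runner, stretcher}
7. top@(0, 2) [-x clear] — {back_panel, divider, drawer_front, foot, runner, stretcher, top}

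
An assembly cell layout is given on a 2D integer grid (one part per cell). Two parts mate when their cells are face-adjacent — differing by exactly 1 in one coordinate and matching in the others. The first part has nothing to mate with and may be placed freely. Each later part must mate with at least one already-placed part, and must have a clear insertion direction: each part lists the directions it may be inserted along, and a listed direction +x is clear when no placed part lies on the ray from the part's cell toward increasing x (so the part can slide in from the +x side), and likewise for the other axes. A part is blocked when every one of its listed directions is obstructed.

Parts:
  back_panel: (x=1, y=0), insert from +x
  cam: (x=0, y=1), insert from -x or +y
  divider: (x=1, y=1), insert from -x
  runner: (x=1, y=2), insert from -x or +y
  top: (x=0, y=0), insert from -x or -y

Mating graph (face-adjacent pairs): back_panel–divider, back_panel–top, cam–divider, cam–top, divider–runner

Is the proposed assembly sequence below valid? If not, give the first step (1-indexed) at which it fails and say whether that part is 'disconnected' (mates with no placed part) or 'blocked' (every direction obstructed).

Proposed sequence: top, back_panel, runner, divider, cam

Invalid at step 3 (disconnected)

1. top@(0, 0) [-x clear] — {top}
2. back_panel@(1, 0) [+x clear] — {back_panel, top}
3. runner@(1, 2) — no placed neighbour ⇒ disconnected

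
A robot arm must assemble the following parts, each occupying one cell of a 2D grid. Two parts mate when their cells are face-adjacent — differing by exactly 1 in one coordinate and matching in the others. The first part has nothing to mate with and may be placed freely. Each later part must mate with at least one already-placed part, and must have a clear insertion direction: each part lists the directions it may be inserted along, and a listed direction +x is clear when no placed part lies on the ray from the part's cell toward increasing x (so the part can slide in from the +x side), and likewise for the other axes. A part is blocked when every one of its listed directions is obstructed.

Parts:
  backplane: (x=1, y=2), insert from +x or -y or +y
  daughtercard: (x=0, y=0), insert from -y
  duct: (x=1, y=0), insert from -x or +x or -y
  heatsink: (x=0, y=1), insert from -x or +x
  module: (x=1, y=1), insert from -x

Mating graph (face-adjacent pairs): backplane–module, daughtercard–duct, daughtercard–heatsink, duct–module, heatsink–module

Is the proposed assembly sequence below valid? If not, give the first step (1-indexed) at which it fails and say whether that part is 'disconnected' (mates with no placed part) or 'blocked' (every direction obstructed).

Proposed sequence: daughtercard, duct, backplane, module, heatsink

1. daughtercard@(0, 0) [-y clear] — {daughtercard}
2. duct@(1, 0) [+x clear] — {daughtercard, duct}
3. backplane@(1, 2) — no placed neighbour ⇒ disconnected

Invalid at step 3 (disconnected)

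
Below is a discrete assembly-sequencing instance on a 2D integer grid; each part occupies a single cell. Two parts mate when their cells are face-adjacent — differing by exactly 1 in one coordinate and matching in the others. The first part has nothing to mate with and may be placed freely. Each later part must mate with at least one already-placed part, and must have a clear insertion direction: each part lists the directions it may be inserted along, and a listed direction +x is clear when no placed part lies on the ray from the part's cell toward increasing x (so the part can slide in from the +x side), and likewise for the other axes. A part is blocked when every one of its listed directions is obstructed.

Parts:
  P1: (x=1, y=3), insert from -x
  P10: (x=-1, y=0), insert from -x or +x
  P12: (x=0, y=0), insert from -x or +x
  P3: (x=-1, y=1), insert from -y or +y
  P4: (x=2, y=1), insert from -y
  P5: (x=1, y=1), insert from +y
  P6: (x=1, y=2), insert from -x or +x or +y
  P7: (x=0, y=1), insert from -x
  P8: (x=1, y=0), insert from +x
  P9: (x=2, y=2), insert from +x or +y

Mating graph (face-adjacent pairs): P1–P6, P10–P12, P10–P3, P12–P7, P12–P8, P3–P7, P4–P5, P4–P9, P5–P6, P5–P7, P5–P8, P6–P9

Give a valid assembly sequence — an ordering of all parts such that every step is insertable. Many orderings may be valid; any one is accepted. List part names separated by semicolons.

1. P4@(2, 1) [-y clear] — {P4}
2. P9@(2, 2) [+x clear] — {P4, P9}
3. P5@(1, 1) [+y clear] — {P4, P5, P9}
4. P6@(1, 2) [-x clear] — {P4, P5, P6, P9}
5. P1@(1, 3) [-x clear] — {P1, P4, P5, P6, P9}
6. P8@(1, 0) [+x clear] — {P1, P4, P5, P6, P8, P9}
7. P7@(0, 1) [-x clear] — {P1, P4, P5, P6, P7, P8, P9}
8. P3@(-1, 1) [-y clear] — {P1, P3, P4, P5, P6, P7, P8, P9}
9. P12@(0, 0) [-x clear] — {P1, P12, P3, P4, P5, P6, P7, P8, P9}
10. P10@(-1, 0) [-x clear] — {P1, P10, P12, P3, P4, P5, P6, P7, P8, P9}

P4; P9; P5; P6; P1; P8; P7; P3; P12; P10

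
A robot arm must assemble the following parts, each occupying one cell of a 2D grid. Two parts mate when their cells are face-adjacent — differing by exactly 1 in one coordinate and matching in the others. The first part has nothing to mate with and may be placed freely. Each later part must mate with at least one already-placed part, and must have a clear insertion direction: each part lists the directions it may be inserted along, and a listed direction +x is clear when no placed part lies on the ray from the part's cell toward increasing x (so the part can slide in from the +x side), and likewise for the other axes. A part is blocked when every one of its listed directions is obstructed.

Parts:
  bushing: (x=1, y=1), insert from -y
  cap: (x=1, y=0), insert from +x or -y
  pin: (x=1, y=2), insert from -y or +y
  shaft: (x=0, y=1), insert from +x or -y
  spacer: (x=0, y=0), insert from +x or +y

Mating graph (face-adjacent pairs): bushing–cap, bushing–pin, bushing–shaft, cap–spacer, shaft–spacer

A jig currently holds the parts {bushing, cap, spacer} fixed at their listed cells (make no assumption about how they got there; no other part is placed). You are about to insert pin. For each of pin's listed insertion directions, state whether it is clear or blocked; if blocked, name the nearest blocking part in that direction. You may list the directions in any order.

+y: clear; -y: blocked by bushing

-y: nearest on ray is bushing@(1, 1) ⇒ blocked
+y: ray from pin(1, 2) has no placed part ⇒ clear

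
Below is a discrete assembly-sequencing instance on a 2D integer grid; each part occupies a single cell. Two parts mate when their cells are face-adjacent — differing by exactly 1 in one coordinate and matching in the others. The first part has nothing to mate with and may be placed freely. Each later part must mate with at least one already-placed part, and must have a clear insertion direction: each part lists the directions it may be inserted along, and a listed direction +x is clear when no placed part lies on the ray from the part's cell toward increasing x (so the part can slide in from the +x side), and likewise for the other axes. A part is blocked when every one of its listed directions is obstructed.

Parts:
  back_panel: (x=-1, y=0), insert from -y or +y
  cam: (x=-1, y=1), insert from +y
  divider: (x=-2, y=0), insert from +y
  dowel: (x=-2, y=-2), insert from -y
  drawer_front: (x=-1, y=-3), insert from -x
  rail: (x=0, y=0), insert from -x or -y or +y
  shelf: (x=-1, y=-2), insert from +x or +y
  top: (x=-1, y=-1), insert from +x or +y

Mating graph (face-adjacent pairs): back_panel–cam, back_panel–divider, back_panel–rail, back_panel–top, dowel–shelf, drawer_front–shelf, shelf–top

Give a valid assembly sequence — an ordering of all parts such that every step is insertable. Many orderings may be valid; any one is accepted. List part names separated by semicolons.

1. rail@(0, 0) [-x clear] — {rail}
2. back_panel@(-1, 0) [-y clear] — {back_panel, rail}
3. top@(-1, -1) [+x clear] — {back_panel, rail, top}
4. shelf@(-1, -2) [+x clear] — {back_panel, rail, shelf, top}
5. dowel@(-2, -2) [-y clear] — {back_panel, dowel, rail, shelf, top}
6. drawer_front@(-1, -3) [-x clear] — {back_panel, dowel, drawer_front, rail, shelf, top}
7. cam@(-1, 1) [+y clear] — {back_panel, cam, dowel, drawer_front, rail, shelf, top}
8. divider@(-2, 0) [+y clear] — {back_panel, cam, divider, dowel, drawer_front, rail, shelf, top}

rail; back_panel; top; shelf; dowel; drawer_front; cam; divider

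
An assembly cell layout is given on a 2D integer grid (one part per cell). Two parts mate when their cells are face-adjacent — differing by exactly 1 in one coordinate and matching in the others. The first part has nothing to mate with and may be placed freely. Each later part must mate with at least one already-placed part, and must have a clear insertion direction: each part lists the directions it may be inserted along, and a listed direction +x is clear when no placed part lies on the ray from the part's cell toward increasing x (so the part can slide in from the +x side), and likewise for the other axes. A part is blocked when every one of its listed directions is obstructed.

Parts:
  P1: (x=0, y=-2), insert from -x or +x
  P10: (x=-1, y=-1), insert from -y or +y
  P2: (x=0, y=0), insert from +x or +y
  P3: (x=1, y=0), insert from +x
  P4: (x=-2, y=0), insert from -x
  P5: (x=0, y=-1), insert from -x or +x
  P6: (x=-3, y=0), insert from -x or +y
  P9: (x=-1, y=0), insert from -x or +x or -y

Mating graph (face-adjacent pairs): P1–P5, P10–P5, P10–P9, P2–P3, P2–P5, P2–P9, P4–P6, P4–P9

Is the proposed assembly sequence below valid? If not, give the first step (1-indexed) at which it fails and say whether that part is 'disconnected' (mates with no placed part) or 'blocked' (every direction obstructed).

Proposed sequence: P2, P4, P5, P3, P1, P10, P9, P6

Invalid at step 2 (disconnected)

1. P2@(0, 0) [+x clear] — {P2}
2. P4@(-2, 0) — no placed neighbour ⇒ disconnected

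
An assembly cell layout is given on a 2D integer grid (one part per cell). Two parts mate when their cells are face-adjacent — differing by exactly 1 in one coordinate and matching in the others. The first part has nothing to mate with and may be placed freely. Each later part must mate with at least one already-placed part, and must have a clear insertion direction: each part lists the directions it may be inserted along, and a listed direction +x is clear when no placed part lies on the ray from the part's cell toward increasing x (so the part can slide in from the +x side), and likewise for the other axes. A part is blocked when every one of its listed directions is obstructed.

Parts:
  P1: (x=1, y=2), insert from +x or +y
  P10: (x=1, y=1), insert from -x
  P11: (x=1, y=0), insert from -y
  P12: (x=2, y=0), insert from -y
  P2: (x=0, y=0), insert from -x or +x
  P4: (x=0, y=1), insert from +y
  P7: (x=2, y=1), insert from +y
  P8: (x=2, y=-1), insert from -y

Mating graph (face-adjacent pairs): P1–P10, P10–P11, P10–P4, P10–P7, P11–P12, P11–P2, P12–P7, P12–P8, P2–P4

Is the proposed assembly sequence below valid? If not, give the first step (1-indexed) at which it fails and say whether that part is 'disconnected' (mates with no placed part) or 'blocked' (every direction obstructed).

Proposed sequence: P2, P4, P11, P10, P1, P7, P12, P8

1. P2@(0, 0) [-x clear] — {P2}
2. P4@(0, 1) [+y clear] — {P2, P4}
3. P11@(1, 0) [-y clear] — {P11, P2, P4}
4. P10@(1, 1) — -x all obstructed ⇒ blocked

Invalid at step 4 (blocked)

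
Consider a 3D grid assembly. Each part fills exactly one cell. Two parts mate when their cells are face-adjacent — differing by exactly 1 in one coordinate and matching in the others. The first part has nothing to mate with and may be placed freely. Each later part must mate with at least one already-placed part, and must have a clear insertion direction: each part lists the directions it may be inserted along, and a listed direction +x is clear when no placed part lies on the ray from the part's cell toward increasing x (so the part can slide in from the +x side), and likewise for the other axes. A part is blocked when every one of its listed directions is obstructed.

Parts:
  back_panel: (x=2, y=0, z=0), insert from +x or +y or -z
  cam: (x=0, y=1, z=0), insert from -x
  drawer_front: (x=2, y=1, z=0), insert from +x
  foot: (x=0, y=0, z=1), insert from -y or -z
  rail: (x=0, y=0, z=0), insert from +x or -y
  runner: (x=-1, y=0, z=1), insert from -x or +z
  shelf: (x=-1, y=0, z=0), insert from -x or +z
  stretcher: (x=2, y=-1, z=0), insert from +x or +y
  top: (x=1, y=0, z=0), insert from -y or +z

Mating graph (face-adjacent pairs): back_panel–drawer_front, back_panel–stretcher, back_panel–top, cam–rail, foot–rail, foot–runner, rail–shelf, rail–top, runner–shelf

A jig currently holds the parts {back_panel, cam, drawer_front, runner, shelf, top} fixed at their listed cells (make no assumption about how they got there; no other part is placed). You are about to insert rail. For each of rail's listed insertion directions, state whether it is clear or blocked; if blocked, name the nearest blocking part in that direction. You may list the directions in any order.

+x: nearest on ray is top@(1, 0, 0) ⇒ blocked
-y: ray from rail(0, 0, 0) has no placed part ⇒ clear

+x: blocked by top; -y: clear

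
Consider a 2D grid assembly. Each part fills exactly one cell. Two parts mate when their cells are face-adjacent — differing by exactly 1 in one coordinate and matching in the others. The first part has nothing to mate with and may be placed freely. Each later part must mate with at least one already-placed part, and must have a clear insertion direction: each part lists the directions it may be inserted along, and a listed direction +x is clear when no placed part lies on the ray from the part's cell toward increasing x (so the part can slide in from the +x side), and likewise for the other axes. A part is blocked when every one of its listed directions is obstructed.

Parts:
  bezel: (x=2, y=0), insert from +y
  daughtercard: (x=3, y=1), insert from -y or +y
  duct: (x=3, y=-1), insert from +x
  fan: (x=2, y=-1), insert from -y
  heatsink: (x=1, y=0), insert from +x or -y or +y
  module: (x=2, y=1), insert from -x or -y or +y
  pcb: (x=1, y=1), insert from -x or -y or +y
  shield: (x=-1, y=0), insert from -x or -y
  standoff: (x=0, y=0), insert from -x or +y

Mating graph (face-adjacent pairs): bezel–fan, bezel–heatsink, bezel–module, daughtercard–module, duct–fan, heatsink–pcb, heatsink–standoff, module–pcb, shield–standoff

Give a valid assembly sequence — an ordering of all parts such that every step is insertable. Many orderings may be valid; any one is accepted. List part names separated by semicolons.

1. standoff@(0, 0) [-x clear] — {standoff}
2. heatsink@(1, 0) [+x clear] — {heatsink, standoff}
3. shield@(-1, 0) [-x clear] — {heatsink, shield, standoff}
4. bezel@(2, 0) [+y clear] — {bezel, heatsink, shield, standoff}
5. pcb@(1, 1) [-x clear] — {bezel, heatsink, pcb, shield, standoff}
6. fan@(2, -1) [-y clear] — {bezel, fan, heatsink, pcb, shield, standoff}
7. module@(2, 1) [+y clear] — {bezel, fan, heatsink, module, pcb, shield, standoff}
8. daughtercard@(3, 1) [-y clear] — {bezel, daughtercard, fan, heatsink, module, pcb, shield, standoff}
9. duct@(3, -1) [+x clear] — {bezel, daughtercard, duct, fan, heatsink, module, pcb, shield, standoff}

standoff; heatsink; shield; bezel; pcb; fan; module; daughtercard; duct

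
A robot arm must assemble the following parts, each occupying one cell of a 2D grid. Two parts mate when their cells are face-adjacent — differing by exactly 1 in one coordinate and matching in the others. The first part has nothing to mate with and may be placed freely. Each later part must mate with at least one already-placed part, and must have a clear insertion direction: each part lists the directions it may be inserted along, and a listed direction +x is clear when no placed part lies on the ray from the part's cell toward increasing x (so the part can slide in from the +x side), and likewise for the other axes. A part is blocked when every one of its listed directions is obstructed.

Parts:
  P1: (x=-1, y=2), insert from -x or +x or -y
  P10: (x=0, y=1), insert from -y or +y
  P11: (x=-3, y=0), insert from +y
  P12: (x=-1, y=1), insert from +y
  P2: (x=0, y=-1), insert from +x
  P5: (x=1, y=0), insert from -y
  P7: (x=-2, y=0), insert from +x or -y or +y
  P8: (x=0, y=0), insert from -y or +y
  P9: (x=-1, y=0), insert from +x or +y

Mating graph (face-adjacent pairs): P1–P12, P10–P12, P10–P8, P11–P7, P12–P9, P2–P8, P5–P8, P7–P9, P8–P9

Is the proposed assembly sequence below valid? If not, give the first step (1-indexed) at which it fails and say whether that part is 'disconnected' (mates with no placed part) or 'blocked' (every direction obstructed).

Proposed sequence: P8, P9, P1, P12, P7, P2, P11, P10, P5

1. P8@(0, 0) [-y clear] — {P8}
2. P9@(-1, 0) [+y clear] — {P8, P9}
3. P1@(-1, 2) — no placed neighbour ⇒ disconnected

Invalid at step 3 (disconnected)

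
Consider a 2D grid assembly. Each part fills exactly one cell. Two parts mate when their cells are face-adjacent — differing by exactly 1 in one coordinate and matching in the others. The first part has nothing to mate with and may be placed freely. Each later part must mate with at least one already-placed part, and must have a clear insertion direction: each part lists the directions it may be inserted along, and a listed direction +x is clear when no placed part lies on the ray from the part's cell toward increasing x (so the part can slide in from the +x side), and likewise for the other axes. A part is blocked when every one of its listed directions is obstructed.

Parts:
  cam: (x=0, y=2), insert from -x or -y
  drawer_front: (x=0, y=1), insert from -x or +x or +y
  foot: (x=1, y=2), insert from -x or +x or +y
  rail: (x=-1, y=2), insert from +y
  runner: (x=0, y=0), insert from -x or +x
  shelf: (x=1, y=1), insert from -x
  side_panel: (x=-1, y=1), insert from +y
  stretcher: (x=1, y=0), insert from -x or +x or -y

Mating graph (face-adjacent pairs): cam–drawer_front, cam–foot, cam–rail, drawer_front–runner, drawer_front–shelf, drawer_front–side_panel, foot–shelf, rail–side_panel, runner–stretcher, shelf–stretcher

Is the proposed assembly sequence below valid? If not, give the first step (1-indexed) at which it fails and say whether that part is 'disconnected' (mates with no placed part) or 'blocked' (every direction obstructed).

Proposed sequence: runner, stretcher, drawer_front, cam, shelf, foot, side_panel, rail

1. runner@(0, 0) [-x clear] — {runner}
2. stretcher@(1, 0) [+x clear] — {runner, stretcher}
3. drawer_front@(0, 1) [-x clear] — {drawer_front, runner, stretcher}
4. cam@(0, 2) [-x clear] — {cam, drawer_front, runner, stretcher}
5. shelf@(1, 1) — -x all obstructed ⇒ blocked

Invalid at step 5 (blocked)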